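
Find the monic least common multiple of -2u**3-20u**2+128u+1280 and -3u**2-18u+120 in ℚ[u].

u**4+6u**3-104u**2-384u+2560

Repeated division with remainder:
  -2u**3-20u**2+128u+1280 = ((2/3)u+8/3)(-3u**2-18u+120) + (96u+960)
  -3u**2-18u+120 = (-(1/32)u+1/8)(96u+960) + (0)
Last nonzero remainder: 96u+960. Dividing through by 96 gives the monic gcd u+10.
Then lcm(f, g) = f·g / gcd(f, g); expanding and making the result monic gives the answer.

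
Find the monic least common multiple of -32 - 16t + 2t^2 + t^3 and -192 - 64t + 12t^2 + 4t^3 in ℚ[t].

Apply the Euclidean algorithm:
  t^3 + 2t^2 - 16t - 32 = (1/4)(4t^3 + 12t^2 - 64t - 192) + (-t^2 + 16)
  4t^3 + 12t^2 - 64t - 192 = (-4t - 12)(-t^2 + 16) + (0)
Last nonzero remainder: -t^2 + 16. Dividing through by -1 gives the monic gcd t^2 - 16.
Then lcm(f, g) = f·g / gcd(f, g); expanding and making the result monic gives the answer.

-96 - 80t - 10t^2 + 5t^3 + t^4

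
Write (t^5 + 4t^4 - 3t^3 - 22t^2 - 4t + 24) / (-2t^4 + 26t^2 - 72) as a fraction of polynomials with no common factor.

By polynomial division,
  t^5 + 4t^4 - 3t^3 - 22t^2 - 4t + 24 = (-(1/2)t - 2)(-2t^4 + 26t^2 - 72) + (10t^3 + 30t^2 - 40t - 120)
  -2t^4 + 26t^2 - 72 = (-(1/5)t + 3/5)(10t^3 + 30t^2 - 40t - 120) + (0)
Last nonzero remainder: 10t^3 + 30t^2 - 40t - 120. Dividing through by 10 gives the monic gcd t^3 + 3t^2 - 4t - 12.
Cancel t^3 + 3t^2 - 4t - 12 from numerator and denominator to get the reduced form.

(-t^2 - t + 2)/(2t - 6)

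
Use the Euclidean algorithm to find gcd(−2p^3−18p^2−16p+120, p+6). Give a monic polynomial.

By polynomial division,
  −2p^3−18p^2−16p+120 = (−2p^2−6p+20)(p+6) + (0)
The last nonzero remainder p+6 is already monic.

p+6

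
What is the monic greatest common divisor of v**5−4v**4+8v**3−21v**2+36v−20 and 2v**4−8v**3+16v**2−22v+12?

By polynomial division,
  v**5−4v**4+8v**3−21v**2+36v−20 = ((1/2)v)(2v**4−8v**3+16v**2−22v+12) + (−10v**2+30v−20)
  2v**4−8v**3+16v**2−22v+12 = (−(1/5)v**2+(1/5)v−3/5)(−10v**2+30v−20) + (0)
Last nonzero remainder: −10v**2+30v−20. Dividing through by −10 gives the monic gcd v**2−3v+2.

v**2−3v+2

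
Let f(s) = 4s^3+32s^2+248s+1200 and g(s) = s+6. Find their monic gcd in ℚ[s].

s+6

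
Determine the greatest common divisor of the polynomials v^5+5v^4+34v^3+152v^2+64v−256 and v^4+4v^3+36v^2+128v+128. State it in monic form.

By polynomial division,
  v^5+5v^4+34v^3+152v^2+64v−256 = (v+1)(v^4+4v^3+36v^2+128v+128) + (−6v^3−12v^2−192v−384)
  v^4+4v^3+36v^2+128v+128 = (−(1/6)v−1/3)(−6v^3−12v^2−192v−384) + (0)
Last nonzero remainder: −6v^3−12v^2−192v−384. Dividing through by −6 gives the monic gcd v^3+2v^2+32v+64.

v^3+2v^2+32v+64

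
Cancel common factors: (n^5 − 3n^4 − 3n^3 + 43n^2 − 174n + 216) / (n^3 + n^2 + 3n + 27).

Apply the Euclidean algorithm:
  n^5 − 3n^4 − 3n^3 + 43n^2 − 174n + 216 = (n^2 − 4n − 2)(n^3 + n^2 + 3n + 27) + (30n^2 − 60n + 270)
  n^3 + n^2 + 3n + 27 = ((1/30)n + 1/10)(30n^2 − 60n + 270) + (0)
Last nonzero remainder: 30n^2 − 60n + 270. Dividing through by 30 gives the monic gcd n^2 − 2n + 9.
Cancel n^2 − 2n + 9 from numerator and denominator to get the reduced form.

(n^3 − n^2 − 14n + 24)/(n + 3)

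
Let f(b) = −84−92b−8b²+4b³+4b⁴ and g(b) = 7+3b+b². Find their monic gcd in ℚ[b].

Euclidean algorithm in ℚ[b]:
  4b⁴+4b³−8b²−92b−84 = (4b²−8b−12)(b²+3b+7) + (0)
The last nonzero remainder b²+3b+7 is already monic.

7+3b+b²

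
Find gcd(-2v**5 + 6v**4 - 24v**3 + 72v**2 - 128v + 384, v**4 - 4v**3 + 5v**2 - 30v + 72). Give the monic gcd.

v**3 - v**2 + 2v - 24

By polynomial division,
  -2v**5 + 6v**4 - 24v**3 + 72v**2 - 128v + 384 = (-2v - 2)(v**4 - 4v**3 + 5v**2 - 30v + 72) + (-22v**3 + 22v**2 - 44v + 528)
  v**4 - 4v**3 + 5v**2 - 30v + 72 = (-(1/22)v + 3/22)(-22v**3 + 22v**2 - 44v + 528) + (0)
Last nonzero remainder: -22v**3 + 22v**2 - 44v + 528. Dividing through by -22 gives the monic gcd v**3 - v**2 + 2v - 24.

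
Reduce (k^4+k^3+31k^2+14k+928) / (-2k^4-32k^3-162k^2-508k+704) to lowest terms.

(-k^2+5k-29)/(2k^2+20k-22)

By polynomial division,
  k^4+k^3+31k^2+14k+928 = (-1/2)(-2k^4-32k^3-162k^2-508k+704) + (-15k^3-50k^2-240k+1280)
  -2k^4-32k^3-162k^2-508k+704 = ((2/15)k+76/45)(-15k^3-50k^2-240k+1280) + (-(410/9)k^2-(820/3)k-13120/9)
  -15k^3-50k^2-240k+1280 = ((27/82)k-36/41)(-(410/9)k^2-(820/3)k-13120/9) + (0)
Last nonzero remainder: -(410/9)k^2-(820/3)k-13120/9. Dividing through by -410/9 gives the monic gcd k^2+6k+32.
Cancel k^2+6k+32 from numerator and denominator to get the reduced form.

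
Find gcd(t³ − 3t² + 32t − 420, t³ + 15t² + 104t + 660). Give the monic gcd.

t² + 4t + 60

Repeated division with remainder:
  t³ − 3t² + 32t − 420 = (t³ + 15t² + 104t + 660) + (−18t² − 72t − 1080)
  t³ + 15t² + 104t + 660 = (−(1/18)t − 11/18)(−18t² − 72t − 1080) + (0)
Last nonzero remainder: −18t² − 72t − 1080. Dividing through by −18 gives the monic gcd t² + 4t + 60.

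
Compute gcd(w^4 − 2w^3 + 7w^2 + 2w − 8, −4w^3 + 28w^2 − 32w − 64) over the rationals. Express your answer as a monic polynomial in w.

w + 1

By polynomial division,
  w^4 − 2w^3 + 7w^2 + 2w − 8 = (−(1/4)w − 5/4)(−4w^3 + 28w^2 − 32w − 64) + (34w^2 − 54w − 88)
  −4w^3 + 28w^2 − 32w − 64 = (−(2/17)w + 184/289)(34w^2 − 54w − 88) + (−(2304/289)w − 2304/289)
  34w^2 − 54w − 88 = (−(4913/1152)w + 3179/288)(−(2304/289)w − 2304/289) + (0)
Last nonzero remainder: −(2304/289)w − 2304/289. Dividing through by −2304/289 gives the monic gcd w + 1.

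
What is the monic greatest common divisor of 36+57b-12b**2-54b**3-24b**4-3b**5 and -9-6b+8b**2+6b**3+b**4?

-3-b+3b**2+b**3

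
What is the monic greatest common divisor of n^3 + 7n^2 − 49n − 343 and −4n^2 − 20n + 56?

Euclidean algorithm in ℚ[n]:
  n^3 + 7n^2 − 49n − 343 = (−(1/4)n − 1/2)(−4n^2 − 20n + 56) + (−45n − 315)
  −4n^2 − 20n + 56 = ((4/45)n − 8/45)(−45n − 315) + (0)
Last nonzero remainder: −45n − 315. Dividing through by −45 gives the monic gcd n + 7.

n + 7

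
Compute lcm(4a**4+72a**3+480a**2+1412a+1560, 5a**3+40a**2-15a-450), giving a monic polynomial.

a**5+15a**4+66a**3-7a**2-669a-1170

Repeated division with remainder:
  4a**4+72a**3+480a**2+1412a+1560 = ((4/5)a+8)(5a**3+40a**2-15a-450) + (172a**2+1892a+5160)
  5a**3+40a**2-15a-450 = ((5/172)a-15/172)(172a**2+1892a+5160) + (0)
Last nonzero remainder: 172a**2+1892a+5160. Dividing through by 172 gives the monic gcd a**2+11a+30.
Then lcm(f, g) = f·g / gcd(f, g); expanding and making the result monic gives the answer.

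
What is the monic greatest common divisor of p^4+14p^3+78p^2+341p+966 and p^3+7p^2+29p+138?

By polynomial division,
  p^4+14p^3+78p^2+341p+966 = (p+7)(p^3+7p^2+29p+138) + (0)
The last nonzero remainder p^3+7p^2+29p+138 is already monic.

p^3+7p^2+29p+138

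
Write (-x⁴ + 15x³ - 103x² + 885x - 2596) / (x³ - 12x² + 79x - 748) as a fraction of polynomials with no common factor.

Apply the Euclidean algorithm:
  -x⁴ + 15x³ - 103x² + 885x - 2596 = (-x + 3)(x³ - 12x² + 79x - 748) + (12x² - 100x - 352)
  x³ - 12x² + 79x - 748 = ((1/12)x - 11/36)(12x² - 100x - 352) + ((700/9)x - 7700/9)
  12x² - 100x - 352 = ((27/175)x + 72/175)((700/9)x - 7700/9) + (0)
Last nonzero remainder: (700/9)x - 7700/9. Dividing through by 700/9 gives the monic gcd x - 11.
Cancel x - 11 from numerator and denominator to get the reduced form.

(-x³ + 4x² - 59x + 236)/(x² - x + 68)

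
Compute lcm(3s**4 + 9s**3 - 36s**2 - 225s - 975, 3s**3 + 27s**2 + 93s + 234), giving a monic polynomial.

s**5 + 9s**4 + 6s**3 - 147s**2 - 775s - 1950

Repeated division with remainder:
  3s**4 + 9s**3 - 36s**2 - 225s - 975 = (s - 6)(3s**3 + 27s**2 + 93s + 234) + (33s**2 + 99s + 429)
  3s**3 + 27s**2 + 93s + 234 = ((1/11)s + 6/11)(33s**2 + 99s + 429) + (0)
Last nonzero remainder: 33s**2 + 99s + 429. Dividing through by 33 gives the monic gcd s**2 + 3s + 13.
Then lcm(f, g) = f·g / gcd(f, g); expanding and making the result monic gives the answer.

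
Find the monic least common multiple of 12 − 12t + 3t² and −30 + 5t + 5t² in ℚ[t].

12 − 8t − t² + t³

Apply the Euclidean algorithm:
  3t² − 12t + 12 = (3/5)(5t² + 5t − 30) + (−15t + 30)
  5t² + 5t − 30 = (−(1/3)t − 1)(−15t + 30) + (0)
Last nonzero remainder: −15t + 30. Dividing through by −15 gives the monic gcd t − 2.
Then lcm(f, g) = f·g / gcd(f, g); expanding and making the result monic gives the answer.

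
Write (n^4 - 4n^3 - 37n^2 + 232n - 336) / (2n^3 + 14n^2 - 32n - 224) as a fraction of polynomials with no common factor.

(n^2 - 7n + 12)/(2n + 8)

Repeated division with remainder:
  n^4 - 4n^3 - 37n^2 + 232n - 336 = ((1/2)n - 11/2)(2n^3 + 14n^2 - 32n - 224) + (56n^2 + 168n - 1568)
  2n^3 + 14n^2 - 32n - 224 = ((1/28)n + 1/7)(56n^2 + 168n - 1568) + (0)
Last nonzero remainder: 56n^2 + 168n - 1568. Dividing through by 56 gives the monic gcd n^2 + 3n - 28.
Cancel n^2 + 3n - 28 from numerator and denominator to get the reduced form.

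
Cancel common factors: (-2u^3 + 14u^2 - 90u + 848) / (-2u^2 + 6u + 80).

(u^2 + u + 53)/(u + 5)

Apply the Euclidean algorithm:
  -2u^3 + 14u^2 - 90u + 848 = (u - 4)(-2u^2 + 6u + 80) + (-146u + 1168)
  -2u^2 + 6u + 80 = ((1/73)u + 5/73)(-146u + 1168) + (0)
Last nonzero remainder: -146u + 1168. Dividing through by -146 gives the monic gcd u - 8.
Cancel u - 8 from numerator and denominator to get the reduced form.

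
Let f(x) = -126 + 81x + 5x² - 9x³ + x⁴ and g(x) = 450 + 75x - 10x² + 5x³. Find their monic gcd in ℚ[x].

3 + x

Apply the Euclidean algorithm:
  x⁴ - 9x³ + 5x² + 81x - 126 = ((1/5)x - 7/5)(5x³ - 10x² + 75x + 450) + (-24x² + 96x + 504)
  5x³ - 10x² + 75x + 450 = (-(5/24)x - 5/12)(-24x² + 96x + 504) + (220x + 660)
  -24x² + 96x + 504 = (-(6/55)x + 42/55)(220x + 660) + (0)
Last nonzero remainder: 220x + 660. Dividing through by 220 gives the monic gcd x + 3.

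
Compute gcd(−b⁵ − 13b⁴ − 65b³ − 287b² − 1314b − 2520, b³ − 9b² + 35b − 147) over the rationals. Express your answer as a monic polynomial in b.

b² − 2b + 21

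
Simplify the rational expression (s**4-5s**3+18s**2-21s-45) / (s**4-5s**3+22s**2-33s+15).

(s**2-2s-3)/(s**2-2s+1)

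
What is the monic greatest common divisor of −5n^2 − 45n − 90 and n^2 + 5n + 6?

n + 3

Apply the Euclidean algorithm:
  −5n^2 − 45n − 90 = (−5)(n^2 + 5n + 6) + (−20n − 60)
  n^2 + 5n + 6 = (−(1/20)n − 1/10)(−20n − 60) + (0)
Last nonzero remainder: −20n − 60. Dividing through by −20 gives the monic gcd n + 3.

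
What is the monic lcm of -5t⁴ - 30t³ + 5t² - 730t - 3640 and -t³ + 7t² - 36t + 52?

t⁵ + 4t⁴ - 13t³ + 148t² + 436t - 1456

Repeated division with remainder:
  -5t⁴ - 30t³ + 5t² - 730t - 3640 = (5t + 65)(-t³ + 7t² - 36t + 52) + (-270t² + 1350t - 7020)
  -t³ + 7t² - 36t + 52 = ((1/270)t - 1/135)(-270t² + 1350t - 7020) + (0)
Last nonzero remainder: -270t² + 1350t - 7020. Dividing through by -270 gives the monic gcd t² - 5t + 26.
Then lcm(f, g) = f·g / gcd(f, g); expanding and making the result monic gives the answer.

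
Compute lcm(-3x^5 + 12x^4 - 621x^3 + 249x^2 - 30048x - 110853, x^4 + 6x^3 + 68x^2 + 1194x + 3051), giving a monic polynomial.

x^6 + 5x^5 + 171x^4 + 1780x^3 + 9269x^2 + 127095x + 332559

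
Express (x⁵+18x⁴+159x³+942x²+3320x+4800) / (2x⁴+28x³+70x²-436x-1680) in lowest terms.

Euclidean algorithm in ℚ[x]:
  x⁵+18x⁴+159x³+942x²+3320x+4800 = ((1/2)x+2)(2x⁴+28x³+70x²-436x-1680) + (68x³+1020x²+5032x+8160)
  2x⁴+28x³+70x²-436x-1680 = ((1/34)x-1/34)(68x³+1020x²+5032x+8160) + (-48x²-528x-1440)
  68x³+1020x²+5032x+8160 = (-(17/12)x-17/3)(-48x²-528x-1440) + (0)
Last nonzero remainder: -48x²-528x-1440. Dividing through by -48 gives the monic gcd x²+11x+30.
Cancel x²+11x+30 from numerator and denominator to get the reduced form.

(x³+7x²+52x+160)/(2x²+6x-56)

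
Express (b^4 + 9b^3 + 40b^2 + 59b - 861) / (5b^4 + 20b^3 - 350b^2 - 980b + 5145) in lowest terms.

(b^2 + 5b + 41)/(5b^2 - 245)

By polynomial division,
  b^4 + 9b^3 + 40b^2 + 59b - 861 = (1/5)(5b^4 + 20b^3 - 350b^2 - 980b + 5145) + (5b^3 + 110b^2 + 255b - 1890)
  5b^4 + 20b^3 - 350b^2 - 980b + 5145 = (b - 18)(5b^3 + 110b^2 + 255b - 1890) + (1375b^2 + 5500b - 28875)
  5b^3 + 110b^2 + 255b - 1890 = ((1/275)b + 18/275)(1375b^2 + 5500b - 28875) + (0)
Last nonzero remainder: 1375b^2 + 5500b - 28875. Dividing through by 1375 gives the monic gcd b^2 + 4b - 21.
Cancel b^2 + 4b - 21 from numerator and denominator to get the reduced form.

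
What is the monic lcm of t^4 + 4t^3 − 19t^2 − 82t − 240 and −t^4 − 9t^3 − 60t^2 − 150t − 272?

By polynomial division,
  t^4 + 4t^3 − 19t^2 − 82t − 240 = (−1)(−t^4 − 9t^3 − 60t^2 − 150t − 272) + (−5t^3 − 79t^2 − 232t − 512)
  −t^4 − 9t^3 − 60t^2 − 150t − 272 = ((1/5)t − 34/25)(−5t^3 − 79t^2 − 232t − 512) + (−(3026/25)t^2 − (9078/25)t − 24208/25)
  −5t^3 − 79t^2 − 232t − 512 = ((125/3026)t + 800/1513)(−(3026/25)t^2 − (9078/25)t − 24208/25) + (0)
Last nonzero remainder: −(3026/25)t^2 − (9078/25)t − 24208/25. Dividing through by −3026/25 gives the monic gcd t^2 + 3t + 8.
Then lcm(f, g) = f·g / gcd(f, g); expanding and making the result monic gives the answer.

t^6 + 10t^5 + 39t^4 − 60t^3 − 1378t^2 − 4228t − 8160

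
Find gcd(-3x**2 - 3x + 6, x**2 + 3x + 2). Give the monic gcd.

x + 2

Euclidean algorithm in ℚ[x]:
  -3x**2 - 3x + 6 = (-3)(x**2 + 3x + 2) + (6x + 12)
  x**2 + 3x + 2 = ((1/6)x + 1/6)(6x + 12) + (0)
Last nonzero remainder: 6x + 12. Dividing through by 6 gives the monic gcd x + 2.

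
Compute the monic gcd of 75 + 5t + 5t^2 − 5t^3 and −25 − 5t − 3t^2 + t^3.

5 + 2t + t^2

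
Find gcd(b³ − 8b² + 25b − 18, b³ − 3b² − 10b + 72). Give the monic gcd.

b² − 7b + 18

Repeated division with remainder:
  b³ − 8b² + 25b − 18 = (b³ − 3b² − 10b + 72) + (−5b² + 35b − 90)
  b³ − 3b² − 10b + 72 = (−(1/5)b − 4/5)(−5b² + 35b − 90) + (0)
Last nonzero remainder: −5b² + 35b − 90. Dividing through by −5 gives the monic gcd b² − 7b + 18.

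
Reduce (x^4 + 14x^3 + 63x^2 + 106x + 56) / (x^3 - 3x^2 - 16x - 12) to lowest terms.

(x^2 + 11x + 28)/(x - 6)

By polynomial division,
  x^4 + 14x^3 + 63x^2 + 106x + 56 = (x + 17)(x^3 - 3x^2 - 16x - 12) + (130x^2 + 390x + 260)
  x^3 - 3x^2 - 16x - 12 = ((1/130)x - 3/65)(130x^2 + 390x + 260) + (0)
Last nonzero remainder: 130x^2 + 390x + 260. Dividing through by 130 gives the monic gcd x^2 + 3x + 2.
Cancel x^2 + 3x + 2 from numerator and denominator to get the reduced form.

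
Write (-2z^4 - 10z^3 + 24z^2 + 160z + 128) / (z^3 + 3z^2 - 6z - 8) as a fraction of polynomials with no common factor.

(-2z^2 + 32)/(z - 2)

Apply the Euclidean algorithm:
  -2z^4 - 10z^3 + 24z^2 + 160z + 128 = (-2z - 4)(z^3 + 3z^2 - 6z - 8) + (24z^2 + 120z + 96)
  z^3 + 3z^2 - 6z - 8 = ((1/24)z - 1/12)(24z^2 + 120z + 96) + (0)
Last nonzero remainder: 24z^2 + 120z + 96. Dividing through by 24 gives the monic gcd z^2 + 5z + 4.
Cancel z^2 + 5z + 4 from numerator and denominator to get the reduced form.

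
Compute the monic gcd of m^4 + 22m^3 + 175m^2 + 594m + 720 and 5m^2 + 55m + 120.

Repeated division with remainder:
  m^4 + 22m^3 + 175m^2 + 594m + 720 = ((1/5)m^2 + (11/5)m + 6)(5m^2 + 55m + 120) + (0)
Last nonzero remainder: 5m^2 + 55m + 120. Dividing through by 5 gives the monic gcd m^2 + 11m + 24.

m^2 + 11m + 24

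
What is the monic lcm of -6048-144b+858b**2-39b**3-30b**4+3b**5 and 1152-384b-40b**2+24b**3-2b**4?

Euclidean algorithm in ℚ[b]:
  3b**5-30b**4-39b**3+858b**2-144b-6048 = (-(3/2)b-3)(-2b**4+24b**3-40b**2-384b+1152) + (-27b**3+162b**2+432b-2592)
  -2b**4+24b**3-40b**2-384b+1152 = ((2/27)b-4/9)(-27b**3+162b**2+432b-2592) + (0)
Last nonzero remainder: -27b**3+162b**2+432b-2592. Dividing through by -27 gives the monic gcd b**3-6b**2-16b+96.
Then lcm(f, g) = f·g / gcd(f, g); expanding and making the result monic gives the answer.

12096-1728b-1764b**2+364b**3+47b**4-16b**5+b**6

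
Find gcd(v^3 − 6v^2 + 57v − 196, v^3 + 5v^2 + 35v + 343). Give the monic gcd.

v^2 − 2v + 49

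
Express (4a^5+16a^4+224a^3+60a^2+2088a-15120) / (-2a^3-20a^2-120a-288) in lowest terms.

(-2a^3+4a^2-64a+210)/(a+4)

By polynomial division,
  4a^5+16a^4+224a^3+60a^2+2088a-15120 = (-2a^2+12a-112)(-2a^3-20a^2-120a-288) + (-1316a^2-7896a-47376)
  -2a^3-20a^2-120a-288 = ((1/658)a+2/329)(-1316a^2-7896a-47376) + (0)
Last nonzero remainder: -1316a^2-7896a-47376. Dividing through by -1316 gives the monic gcd a^2+6a+36.
Cancel a^2+6a+36 from numerator and denominator to get the reduced form.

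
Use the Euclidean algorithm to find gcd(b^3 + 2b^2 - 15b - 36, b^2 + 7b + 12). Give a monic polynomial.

Repeated division with remainder:
  b^3 + 2b^2 - 15b - 36 = (b - 5)(b^2 + 7b + 12) + (8b + 24)
  b^2 + 7b + 12 = ((1/8)b + 1/2)(8b + 24) + (0)
Last nonzero remainder: 8b + 24. Dividing through by 8 gives the monic gcd b + 3.

b + 3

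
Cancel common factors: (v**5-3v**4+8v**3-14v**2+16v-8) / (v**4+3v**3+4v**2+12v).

By polynomial division,
  v**5-3v**4+8v**3-14v**2+16v-8 = (v-6)(v**4+3v**3+4v**2+12v) + (22v**3-2v**2+88v-8)
  v**4+3v**3+4v**2+12v = ((1/22)v+17/121)(22v**3-2v**2+88v-8) + ((34/121)v**2+136/121)
  22v**3-2v**2+88v-8 = ((1331/17)v-121/17)((34/121)v**2+136/121) + (0)
Last nonzero remainder: (34/121)v**2+136/121. Dividing through by 34/121 gives the monic gcd v**2+4.
Cancel v**2+4 from numerator and denominator to get the reduced form.

(v**3-3v**2+4v-2)/(v**2+3v)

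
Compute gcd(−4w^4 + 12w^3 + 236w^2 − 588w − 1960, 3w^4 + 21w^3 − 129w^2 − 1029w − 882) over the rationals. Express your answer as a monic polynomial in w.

Euclidean algorithm in ℚ[w]:
  −4w^4 + 12w^3 + 236w^2 − 588w − 1960 = (−4/3)(3w^4 + 21w^3 − 129w^2 − 1029w − 882) + (40w^3 + 64w^2 − 1960w − 3136)
  3w^4 + 21w^3 − 129w^2 − 1029w − 882 = ((3/40)w + 81/200)(40w^3 + 64w^2 − 1960w − 3136) + (−(198/25)w^2 + 9702/25)
  40w^3 + 64w^2 − 1960w − 3136 = (−(500/99)w − 800/99)(−(198/25)w^2 + 9702/25) + (0)
Last nonzero remainder: −(198/25)w^2 + 9702/25. Dividing through by −198/25 gives the monic gcd w^2 − 49.

w^2 − 49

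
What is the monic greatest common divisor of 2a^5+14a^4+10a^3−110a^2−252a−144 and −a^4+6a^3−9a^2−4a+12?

a^2−2a−3

By polynomial division,
  2a^5+14a^4+10a^3−110a^2−252a−144 = (−2a−26)(−a^4+6a^3−9a^2−4a+12) + (148a^3−352a^2−332a+168)
  −a^4+6a^3−9a^2−4a+12 = (−(1/148)a+67/2738)(148a^3−352a^2−332a+168) + (−(3600/1369)a^2+(7200/1369)a+10800/1369)
  148a^3−352a^2−332a+168 = (−(50653/900)a+9583/450)(−(3600/1369)a^2+(7200/1369)a+10800/1369) + (0)
Last nonzero remainder: −(3600/1369)a^2+(7200/1369)a+10800/1369. Dividing through by −3600/1369 gives the monic gcd a^2−2a−3.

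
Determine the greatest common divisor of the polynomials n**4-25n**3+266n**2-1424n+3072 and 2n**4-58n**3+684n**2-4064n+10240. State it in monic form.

n**3-19n**2+152n-512

By polynomial division,
  n**4-25n**3+266n**2-1424n+3072 = (1/2)(2n**4-58n**3+684n**2-4064n+10240) + (4n**3-76n**2+608n-2048)
  2n**4-58n**3+684n**2-4064n+10240 = ((1/2)n-5)(4n**3-76n**2+608n-2048) + (0)
Last nonzero remainder: 4n**3-76n**2+608n-2048. Dividing through by 4 gives the monic gcd n**3-19n**2+152n-512.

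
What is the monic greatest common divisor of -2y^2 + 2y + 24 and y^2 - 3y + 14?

Euclidean algorithm in ℚ[y]:
  -2y^2 + 2y + 24 = (-2)(y^2 - 3y + 14) + (-4y + 52)
  y^2 - 3y + 14 = (-(1/4)y - 5/2)(-4y + 52) + (144)
  -4y + 52 = (-(1/36)y + 13/36)(144) + (0)
The last nonzero remainder is the constant 144, so the polynomials are coprime and gcd = 1.

1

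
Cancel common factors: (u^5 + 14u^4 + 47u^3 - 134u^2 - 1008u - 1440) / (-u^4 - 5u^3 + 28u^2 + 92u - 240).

(-u^2 - 7u - 12)/(u - 2)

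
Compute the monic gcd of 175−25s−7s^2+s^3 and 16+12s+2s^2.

By polynomial division,
  s^3−7s^2−25s+175 = ((1/2)s−13/2)(2s^2+12s+16) + (45s+279)
  2s^2+12s+16 = ((2/45)s−2/225)(45s+279) + (462/25)
  45s+279 = ((375/154)s+2325/154)(462/25) + (0)
The last nonzero remainder is the constant 462/25, so the polynomials are coprime and gcd = 1.

1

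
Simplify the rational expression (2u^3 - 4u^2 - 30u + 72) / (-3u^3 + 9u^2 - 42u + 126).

Repeated division with remainder:
  2u^3 - 4u^2 - 30u + 72 = (-2/3)(-3u^3 + 9u^2 - 42u + 126) + (2u^2 - 58u + 156)
  -3u^3 + 9u^2 - 42u + 126 = (-(3/2)u - 39)(2u^2 - 58u + 156) + (-2070u + 6210)
  2u^2 - 58u + 156 = (-(1/1035)u + 26/1035)(-2070u + 6210) + (0)
Last nonzero remainder: -2070u + 6210. Dividing through by -2070 gives the monic gcd u - 3.
Cancel u - 3 from numerator and denominator to get the reduced form.

(-2u^2 - 2u + 24)/(3u^2 + 42)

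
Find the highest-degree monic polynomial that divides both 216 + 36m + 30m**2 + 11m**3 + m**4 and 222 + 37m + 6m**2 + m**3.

Euclidean algorithm in ℚ[m]:
  m**4 + 11m**3 + 30m**2 + 36m + 216 = (m + 5)(m**3 + 6m**2 + 37m + 222) + (-37m**2 - 371m - 894)
  m**3 + 6m**2 + 37m + 222 = (-(1/37)m + 149/1369)(-37m**2 - 371m - 894) + ((72854/1369)m + 437124/1369)
  -37m**2 - 371m - 894 = (-(50653/72854)m - 203981/72854)((72854/1369)m + 437124/1369) + (0)
Last nonzero remainder: (72854/1369)m + 437124/1369. Dividing through by 72854/1369 gives the monic gcd m + 6.

6 + m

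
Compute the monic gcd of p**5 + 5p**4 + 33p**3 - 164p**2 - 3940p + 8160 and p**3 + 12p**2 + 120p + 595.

Apply the Euclidean algorithm:
  p**5 + 5p**4 + 33p**3 - 164p**2 - 3940p + 8160 = (p**2 - 7p - 3)(p**3 + 12p**2 + 120p + 595) + (117p**2 + 585p + 9945)
  p**3 + 12p**2 + 120p + 595 = ((1/117)p + 7/117)(117p**2 + 585p + 9945) + (0)
Last nonzero remainder: 117p**2 + 585p + 9945. Dividing through by 117 gives the monic gcd p**2 + 5p + 85.

p**2 + 5p + 85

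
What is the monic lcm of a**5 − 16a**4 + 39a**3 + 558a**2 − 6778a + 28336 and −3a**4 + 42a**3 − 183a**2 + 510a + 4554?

a**6 − 13a**5 − 9a**4 + 675a**3 − 5104a**2 + 8002a + 85008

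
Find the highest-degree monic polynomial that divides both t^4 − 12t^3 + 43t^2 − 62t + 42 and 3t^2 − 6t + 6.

Apply the Euclidean algorithm:
  t^4 − 12t^3 + 43t^2 − 62t + 42 = ((1/3)t^2 − (10/3)t + 7)(3t^2 − 6t + 6) + (0)
Last nonzero remainder: 3t^2 − 6t + 6. Dividing through by 3 gives the monic gcd t^2 − 2t + 2.

t^2 − 2t + 2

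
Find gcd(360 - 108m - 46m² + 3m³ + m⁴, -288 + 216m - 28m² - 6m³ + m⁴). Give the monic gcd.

72 - 36m - 2m² + m³

Euclidean algorithm in ℚ[m]:
  m⁴ + 3m³ - 46m² - 108m + 360 = (m⁴ - 6m³ - 28m² + 216m - 288) + (9m³ - 18m² - 324m + 648)
  m⁴ - 6m³ - 28m² + 216m - 288 = ((1/9)m - 4/9)(9m³ - 18m² - 324m + 648) + (0)
Last nonzero remainder: 9m³ - 18m² - 324m + 648. Dividing through by 9 gives the monic gcd m³ - 2m² - 36m + 72.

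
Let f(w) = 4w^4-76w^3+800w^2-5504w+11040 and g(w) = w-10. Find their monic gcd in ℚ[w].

By polynomial division,
  4w^4-76w^3+800w^2-5504w+11040 = (4w^3-36w^2+440w-1104)(w-10) + (0)
The last nonzero remainder w-10 is already monic.

w-10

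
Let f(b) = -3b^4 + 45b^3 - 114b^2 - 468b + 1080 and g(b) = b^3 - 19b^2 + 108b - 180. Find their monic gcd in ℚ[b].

By polynomial division,
  -3b^4 + 45b^3 - 114b^2 - 468b + 1080 = (-3b - 12)(b^3 - 19b^2 + 108b - 180) + (-18b^2 + 288b - 1080)
  b^3 - 19b^2 + 108b - 180 = (-(1/18)b + 1/6)(-18b^2 + 288b - 1080) + (0)
Last nonzero remainder: -18b^2 + 288b - 1080. Dividing through by -18 gives the monic gcd b^2 - 16b + 60.

b^2 - 16b + 60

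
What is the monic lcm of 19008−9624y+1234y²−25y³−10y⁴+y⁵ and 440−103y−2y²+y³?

Apply the Euclidean algorithm:
  y⁵−10y⁴−25y³+1234y²−9624y+19008 = (y²−8y+62)(y³−2y²−103y+440) + (94y²+282y−8272)
  y³−2y²−103y+440 = ((1/94)y−5/94)(94y²+282y−8272) + (0)
Last nonzero remainder: 94y²+282y−8272. Dividing through by 94 gives the monic gcd y²+3y−88.
Then lcm(f, g) = f·g / gcd(f, g); expanding and making the result monic gives the answer.

−95040+67128y−15794y²+1359y³+25y⁴−15y⁵+y⁶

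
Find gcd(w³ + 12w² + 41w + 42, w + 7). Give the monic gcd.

Repeated division with remainder:
  w³ + 12w² + 41w + 42 = (w² + 5w + 6)(w + 7) + (0)
The last nonzero remainder w + 7 is already monic.

w + 7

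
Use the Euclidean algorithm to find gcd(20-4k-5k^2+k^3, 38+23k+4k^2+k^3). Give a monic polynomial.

By polynomial division,
  k^3-5k^2-4k+20 = (k^3+4k^2+23k+38) + (-9k^2-27k-18)
  k^3+4k^2+23k+38 = (-(1/9)k-1/9)(-9k^2-27k-18) + (18k+36)
  -9k^2-27k-18 = (-(1/2)k-1/2)(18k+36) + (0)
Last nonzero remainder: 18k+36. Dividing through by 18 gives the monic gcd k+2.

2+k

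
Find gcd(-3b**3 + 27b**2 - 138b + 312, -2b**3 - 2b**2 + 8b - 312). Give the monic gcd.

b**2 - 5b + 26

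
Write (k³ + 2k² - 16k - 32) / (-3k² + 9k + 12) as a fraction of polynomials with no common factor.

(-k² - 6k - 8)/(3k + 3)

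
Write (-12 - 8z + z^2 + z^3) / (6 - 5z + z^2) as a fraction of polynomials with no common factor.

Apply the Euclidean algorithm:
  z^3 + z^2 - 8z - 12 = (z + 6)(z^2 - 5z + 6) + (16z - 48)
  z^2 - 5z + 6 = ((1/16)z - 1/8)(16z - 48) + (0)
Last nonzero remainder: 16z - 48. Dividing through by 16 gives the monic gcd z - 3.
Cancel z - 3 from numerator and denominator to get the reduced form.

(4 + 4z + z^2)/(-2 + z)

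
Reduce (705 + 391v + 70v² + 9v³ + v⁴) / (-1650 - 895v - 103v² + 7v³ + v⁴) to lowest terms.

(47 + v + v²)/(-110 - v + v²)

Repeated division with remainder:
  v⁴ + 9v³ + 70v² + 391v + 705 = (v⁴ + 7v³ - 103v² - 895v - 1650) + (2v³ + 173v² + 1286v + 2355)
  v⁴ + 7v³ - 103v² - 895v - 1650 = ((1/2)v - 159/4)(2v³ + 173v² + 1286v + 2355) + ((24523/4)v² + 49046v + 367845/4)
  2v³ + 173v² + 1286v + 2355 = ((8/24523)v + 628/24523)((24523/4)v² + 49046v + 367845/4) + (0)
Last nonzero remainder: (24523/4)v² + 49046v + 367845/4. Dividing through by 24523/4 gives the monic gcd v² + 8v + 15.
Cancel v² + 8v + 15 from numerator and denominator to get the reduced form.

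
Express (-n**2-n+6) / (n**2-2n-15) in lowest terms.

(-n+2)/(n-5)

By polynomial division,
  -n**2-n+6 = (-1)(n**2-2n-15) + (-3n-9)
  n**2-2n-15 = (-(1/3)n+5/3)(-3n-9) + (0)
Last nonzero remainder: -3n-9. Dividing through by -3 gives the monic gcd n+3.
Cancel n+3 from numerator and denominator to get the reduced form.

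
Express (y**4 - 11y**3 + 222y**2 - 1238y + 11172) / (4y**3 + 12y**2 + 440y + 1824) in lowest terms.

Apply the Euclidean algorithm:
  y**4 - 11y**3 + 222y**2 - 1238y + 11172 = ((1/4)y - 7/2)(4y**3 + 12y**2 + 440y + 1824) + (154y**2 - 154y + 17556)
  4y**3 + 12y**2 + 440y + 1824 = ((2/77)y + 8/77)(154y**2 - 154y + 17556) + (0)
Last nonzero remainder: 154y**2 - 154y + 17556. Dividing through by 154 gives the monic gcd y**2 - y + 114.
Cancel y**2 - y + 114 from numerator and denominator to get the reduced form.

(y**2 - 10y + 98)/(4y + 16)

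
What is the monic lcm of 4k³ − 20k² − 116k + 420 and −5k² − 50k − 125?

k⁴ − 54k² − 40k + 525

Apply the Euclidean algorithm:
  4k³ − 20k² − 116k + 420 = (−(4/5)k + 12)(−5k² − 50k − 125) + (384k + 1920)
  −5k² − 50k − 125 = (−(5/384)k − 25/384)(384k + 1920) + (0)
Last nonzero remainder: 384k + 1920. Dividing through by 384 gives the monic gcd k + 5.
Then lcm(f, g) = f·g / gcd(f, g); expanding and making the result monic gives the answer.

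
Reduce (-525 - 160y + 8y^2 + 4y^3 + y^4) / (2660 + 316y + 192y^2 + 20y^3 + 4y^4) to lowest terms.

(-15 - 2y + y^2)/(76 - 4y + 4y^2)

Euclidean algorithm in ℚ[y]:
  y^4 + 4y^3 + 8y^2 - 160y - 525 = (1/4)(4y^4 + 20y^3 + 192y^2 + 316y + 2660) + (-y^3 - 40y^2 - 239y - 1190)
  4y^4 + 20y^3 + 192y^2 + 316y + 2660 = (-4y + 140)(-y^3 - 40y^2 - 239y - 1190) + (4836y^2 + 29016y + 169260)
  -y^3 - 40y^2 - 239y - 1190 = (-(1/4836)y - 17/2418)(4836y^2 + 29016y + 169260) + (0)
Last nonzero remainder: 4836y^2 + 29016y + 169260. Dividing through by 4836 gives the monic gcd y^2 + 6y + 35.
Cancel y^2 + 6y + 35 from numerator and denominator to get the reduced form.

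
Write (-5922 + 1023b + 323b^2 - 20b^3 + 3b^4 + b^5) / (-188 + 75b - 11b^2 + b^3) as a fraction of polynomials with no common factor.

(-126 + 3b + 10b^2 + b^3)/(-4 + b)

Apply the Euclidean algorithm:
  b^5 + 3b^4 - 20b^3 + 323b^2 + 1023b - 5922 = (b^2 + 14b + 59)(b^3 - 11b^2 + 75b - 188) + (110b^2 - 770b + 5170)
  b^3 - 11b^2 + 75b - 188 = ((1/110)b - 2/55)(110b^2 - 770b + 5170) + (0)
Last nonzero remainder: 110b^2 - 770b + 5170. Dividing through by 110 gives the monic gcd b^2 - 7b + 47.
Cancel b^2 - 7b + 47 from numerator and denominator to get the reduced form.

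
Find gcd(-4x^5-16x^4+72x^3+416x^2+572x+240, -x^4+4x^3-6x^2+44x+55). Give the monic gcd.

x^2-4x-5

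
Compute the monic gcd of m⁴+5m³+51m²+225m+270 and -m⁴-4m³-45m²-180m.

m²+45

Apply the Euclidean algorithm:
  m⁴+5m³+51m²+225m+270 = (-1)(-m⁴-4m³-45m²-180m) + (m³+6m²+45m+270)
  -m⁴-4m³-45m²-180m = (-m+2)(m³+6m²+45m+270) + (-12m²-540)
  m³+6m²+45m+270 = (-(1/12)m-1/2)(-12m²-540) + (0)
Last nonzero remainder: -12m²-540. Dividing through by -12 gives the monic gcd m²+45.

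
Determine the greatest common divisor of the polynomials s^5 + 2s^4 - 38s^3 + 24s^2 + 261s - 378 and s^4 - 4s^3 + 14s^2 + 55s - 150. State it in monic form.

s^2 + s - 6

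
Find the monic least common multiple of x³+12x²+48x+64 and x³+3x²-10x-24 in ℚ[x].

By polynomial division,
  x³+12x²+48x+64 = (x³+3x²-10x-24) + (9x²+58x+88)
  x³+3x²-10x-24 = ((1/9)x-31/81)(9x²+58x+88) + ((196/81)x+784/81)
  9x²+58x+88 = ((729/196)x+891/98)((196/81)x+784/81) + (0)
Last nonzero remainder: (196/81)x+784/81. Dividing through by 196/81 gives the monic gcd x+4.
Then lcm(f, g) = f·g / gcd(f, g); expanding and making the result monic gives the answer.

x⁵+11x⁴+30x³-56x²-352x-384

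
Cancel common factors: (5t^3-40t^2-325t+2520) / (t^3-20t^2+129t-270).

(5t^2+5t-280)/(t^2-11t+30)

Apply the Euclidean algorithm:
  5t^3-40t^2-325t+2520 = (5)(t^3-20t^2+129t-270) + (60t^2-970t+3870)
  t^3-20t^2+129t-270 = ((1/60)t-23/360)(60t^2-970t+3870) + ((91/36)t-91/4)
  60t^2-970t+3870 = ((2160/91)t-15480/91)((91/36)t-91/4) + (0)
Last nonzero remainder: (91/36)t-91/4. Dividing through by 91/36 gives the monic gcd t-9.
Cancel t-9 from numerator and denominator to get the reduced form.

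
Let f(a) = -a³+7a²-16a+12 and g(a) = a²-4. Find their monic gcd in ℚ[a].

a-2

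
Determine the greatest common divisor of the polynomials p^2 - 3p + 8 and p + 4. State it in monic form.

By polynomial division,
  p^2 - 3p + 8 = (p - 7)(p + 4) + (36)
  p + 4 = ((1/36)p + 1/9)(36) + (0)
The last nonzero remainder is the constant 36, so the polynomials are coprime and gcd = 1.

1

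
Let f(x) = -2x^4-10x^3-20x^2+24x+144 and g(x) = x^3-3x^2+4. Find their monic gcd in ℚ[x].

Repeated division with remainder:
  -2x^4-10x^3-20x^2+24x+144 = (-2x-16)(x^3-3x^2+4) + (-68x^2+32x+208)
  x^3-3x^2+4 = (-(1/68)x+43/1156)(-68x^2+32x+208) + ((540/289)x-1080/289)
  -68x^2+32x+208 = (-(4913/135)x-7514/135)((540/289)x-1080/289) + (0)
Last nonzero remainder: (540/289)x-1080/289. Dividing through by 540/289 gives the monic gcd x-2.

x-2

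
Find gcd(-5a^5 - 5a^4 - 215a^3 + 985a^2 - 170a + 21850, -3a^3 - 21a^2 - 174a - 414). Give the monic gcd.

Euclidean algorithm in ℚ[a]:
  -5a^5 - 5a^4 - 215a^3 + 985a^2 - 170a + 21850 = ((5/3)a^2 - 10a + 45)(-3a^3 - 21a^2 - 174a - 414) + (880a^2 + 3520a + 40480)
  -3a^3 - 21a^2 - 174a - 414 = (-(3/880)a - 9/880)(880a^2 + 3520a + 40480) + (0)
Last nonzero remainder: 880a^2 + 3520a + 40480. Dividing through by 880 gives the monic gcd a^2 + 4a + 46.

a^2 + 4a + 46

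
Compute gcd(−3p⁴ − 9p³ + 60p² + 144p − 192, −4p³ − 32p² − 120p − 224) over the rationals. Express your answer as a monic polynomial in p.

Apply the Euclidean algorithm:
  −3p⁴ − 9p³ + 60p² + 144p − 192 = ((3/4)p − 15/4)(−4p³ − 32p² − 120p − 224) + (30p² − 138p − 1032)
  −4p³ − 32p² − 120p − 224 = (−(2/15)p − 42/25)(30p² − 138p − 1032) + (−(12236/25)p − 48944/25)
  30p² − 138p − 1032 = (−(375/6118)p + 3225/6118)(−(12236/25)p − 48944/25) + (0)
Last nonzero remainder: −(12236/25)p − 48944/25. Dividing through by −12236/25 gives the monic gcd p + 4.

p + 4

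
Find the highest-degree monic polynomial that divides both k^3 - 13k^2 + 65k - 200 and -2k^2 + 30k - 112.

k - 8

By polynomial division,
  k^3 - 13k^2 + 65k - 200 = (-(1/2)k - 1)(-2k^2 + 30k - 112) + (39k - 312)
  -2k^2 + 30k - 112 = (-(2/39)k + 14/39)(39k - 312) + (0)
Last nonzero remainder: 39k - 312. Dividing through by 39 gives the monic gcd k - 8.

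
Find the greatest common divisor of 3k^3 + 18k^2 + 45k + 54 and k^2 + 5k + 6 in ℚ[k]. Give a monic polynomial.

Repeated division with remainder:
  3k^3 + 18k^2 + 45k + 54 = (3k + 3)(k^2 + 5k + 6) + (12k + 36)
  k^2 + 5k + 6 = ((1/12)k + 1/6)(12k + 36) + (0)
Last nonzero remainder: 12k + 36. Dividing through by 12 gives the monic gcd k + 3.

k + 3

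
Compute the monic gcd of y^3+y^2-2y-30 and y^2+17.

1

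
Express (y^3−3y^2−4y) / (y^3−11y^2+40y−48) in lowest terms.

(y^2+y)/(y^2−7y+12)

Euclidean algorithm in ℚ[y]:
  y^3−3y^2−4y = (y^3−11y^2+40y−48) + (8y^2−44y+48)
  y^3−11y^2+40y−48 = ((1/8)y−11/16)(8y^2−44y+48) + ((15/4)y−15)
  8y^2−44y+48 = ((32/15)y−16/5)((15/4)y−15) + (0)
Last nonzero remainder: (15/4)y−15. Dividing through by 15/4 gives the monic gcd y−4.
Cancel y−4 from numerator and denominator to get the reduced form.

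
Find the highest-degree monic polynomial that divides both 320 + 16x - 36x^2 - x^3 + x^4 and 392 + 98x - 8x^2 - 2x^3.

4 + x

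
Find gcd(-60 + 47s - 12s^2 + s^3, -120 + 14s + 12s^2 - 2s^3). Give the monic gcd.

By polynomial division,
  s^3 - 12s^2 + 47s - 60 = (-1/2)(-2s^3 + 12s^2 + 14s - 120) + (-6s^2 + 54s - 120)
  -2s^3 + 12s^2 + 14s - 120 = ((1/3)s + 1)(-6s^2 + 54s - 120) + (0)
Last nonzero remainder: -6s^2 + 54s - 120. Dividing through by -6 gives the monic gcd s^2 - 9s + 20.

20 - 9s + s^2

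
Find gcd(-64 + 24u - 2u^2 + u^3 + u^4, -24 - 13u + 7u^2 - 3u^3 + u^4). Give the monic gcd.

8 - u + u^2

By polynomial division,
  u^4 + u^3 - 2u^2 + 24u - 64 = (u^4 - 3u^3 + 7u^2 - 13u - 24) + (4u^3 - 9u^2 + 37u - 40)
  u^4 - 3u^3 + 7u^2 - 13u - 24 = ((1/4)u - 3/16)(4u^3 - 9u^2 + 37u - 40) + (-(63/16)u^2 + (63/16)u - 63/2)
  4u^3 - 9u^2 + 37u - 40 = (-(64/63)u + 80/63)(-(63/16)u^2 + (63/16)u - 63/2) + (0)
Last nonzero remainder: -(63/16)u^2 + (63/16)u - 63/2. Dividing through by -63/16 gives the monic gcd u^2 - u + 8.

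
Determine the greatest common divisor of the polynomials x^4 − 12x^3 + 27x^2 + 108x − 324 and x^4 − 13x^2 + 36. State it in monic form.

x^2 − 9

Apply the Euclidean algorithm:
  x^4 − 12x^3 + 27x^2 + 108x − 324 = (x^4 − 13x^2 + 36) + (−12x^3 + 40x^2 + 108x − 360)
  x^4 − 13x^2 + 36 = (−(1/12)x − 5/18)(−12x^3 + 40x^2 + 108x − 360) + ((64/9)x^2 − 64)
  −12x^3 + 40x^2 + 108x − 360 = (−(27/16)x + 45/8)((64/9)x^2 − 64) + (0)
Last nonzero remainder: (64/9)x^2 − 64. Dividing through by 64/9 gives the monic gcd x^2 − 9.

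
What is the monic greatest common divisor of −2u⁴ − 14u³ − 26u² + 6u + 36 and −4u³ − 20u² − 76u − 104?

u + 2

By polynomial division,
  −2u⁴ − 14u³ − 26u² + 6u + 36 = ((1/2)u + 1)(−4u³ − 20u² − 76u − 104) + (32u² + 134u + 140)
  −4u³ − 20u² − 76u − 104 = (−(1/8)u − 13/128)(32u² + 134u + 140) + (−(2873/64)u − 2873/32)
  32u² + 134u + 140 = (−(2048/2873)u − 4480/2873)(−(2873/64)u − 2873/32) + (0)
Last nonzero remainder: −(2873/64)u − 2873/32. Dividing through by −2873/64 gives the monic gcd u + 2.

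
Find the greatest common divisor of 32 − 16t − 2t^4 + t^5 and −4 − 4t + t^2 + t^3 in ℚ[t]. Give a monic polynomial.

−4 + t^2

Apply the Euclidean algorithm:
  t^5 − 2t^4 − 16t + 32 = (t^2 − 3t + 7)(t^3 + t^2 − 4t − 4) + (−15t^2 + 60)
  t^3 + t^2 − 4t − 4 = (−(1/15)t − 1/15)(−15t^2 + 60) + (0)
Last nonzero remainder: −15t^2 + 60. Dividing through by −15 gives the monic gcd t^2 − 4.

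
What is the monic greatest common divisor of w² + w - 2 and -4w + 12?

By polynomial division,
  w² + w - 2 = (-(1/4)w - 1)(-4w + 12) + (10)
  -4w + 12 = (-(2/5)w + 6/5)(10) + (0)
The last nonzero remainder is the constant 10, so the polynomials are coprime and gcd = 1.

1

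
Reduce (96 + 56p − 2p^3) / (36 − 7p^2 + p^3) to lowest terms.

(−8 − 2p)/(−3 + p)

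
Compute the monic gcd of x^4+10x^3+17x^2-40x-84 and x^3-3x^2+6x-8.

x-2

Euclidean algorithm in ℚ[x]:
  x^4+10x^3+17x^2-40x-84 = (x+13)(x^3-3x^2+6x-8) + (50x^2-110x+20)
  x^3-3x^2+6x-8 = ((1/50)x-2/125)(50x^2-110x+20) + ((96/25)x-192/25)
  50x^2-110x+20 = ((625/48)x-125/48)((96/25)x-192/25) + (0)
Last nonzero remainder: (96/25)x-192/25. Dividing through by 96/25 gives the monic gcd x-2.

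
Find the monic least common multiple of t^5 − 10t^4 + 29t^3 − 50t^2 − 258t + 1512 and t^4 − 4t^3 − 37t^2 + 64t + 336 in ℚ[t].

t^6 − 6t^5 − 11t^4 + 66t^3 − 458t^2 + 480t + 6048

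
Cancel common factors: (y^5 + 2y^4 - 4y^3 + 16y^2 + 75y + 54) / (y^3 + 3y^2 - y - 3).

Euclidean algorithm in ℚ[y]:
  y^5 + 2y^4 - 4y^3 + 16y^2 + 75y + 54 = (y^2 - y)(y^3 + 3y^2 - y - 3) + (18y^2 + 72y + 54)
  y^3 + 3y^2 - y - 3 = ((1/18)y - 1/18)(18y^2 + 72y + 54) + (0)
Last nonzero remainder: 18y^2 + 72y + 54. Dividing through by 18 gives the monic gcd y^2 + 4y + 3.
Cancel y^2 + 4y + 3 from numerator and denominator to get the reduced form.

(y^3 - 2y^2 + y + 18)/(y - 1)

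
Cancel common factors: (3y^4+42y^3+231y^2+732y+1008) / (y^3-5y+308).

Repeated division with remainder:
  3y^4+42y^3+231y^2+732y+1008 = (3y+42)(y^3-5y+308) + (246y^2+18y-11928)
  y^3-5y+308 = ((1/246)y-1/3362)(246y^2+18y-11928) + ((73112/1681)y+511784/1681)
  246y^2+18y-11928 = ((206763/36556)y-358053/9139)((73112/1681)y+511784/1681) + (0)
Last nonzero remainder: (73112/1681)y+511784/1681. Dividing through by 73112/1681 gives the monic gcd y+7.
Cancel y+7 from numerator and denominator to get the reduced form.

(3y^3+21y^2+84y+144)/(y^2-7y+44)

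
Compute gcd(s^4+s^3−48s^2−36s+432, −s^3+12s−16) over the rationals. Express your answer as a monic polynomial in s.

By polynomial division,
  s^4+s^3−48s^2−36s+432 = (−s−1)(−s^3+12s−16) + (−36s^2−40s+416)
  −s^3+12s−16 = ((1/36)s−5/162)(−36s^2−40s+416) + (−(64/81)s−256/81)
  −36s^2−40s+416 = ((729/16)s−1053/8)(−(64/81)s−256/81) + (0)
Last nonzero remainder: −(64/81)s−256/81. Dividing through by −64/81 gives the monic gcd s+4.

s+4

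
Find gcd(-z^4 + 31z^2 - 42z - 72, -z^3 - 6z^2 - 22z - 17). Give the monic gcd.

Repeated division with remainder:
  -z^4 + 31z^2 - 42z - 72 = (z - 6)(-z^3 - 6z^2 - 22z - 17) + (17z^2 - 157z - 174)
  -z^3 - 6z^2 - 22z - 17 = (-(1/17)z - 259/289)(17z^2 - 157z - 174) + (-(49979/289)z - 49979/289)
  17z^2 - 157z - 174 = (-(4913/49979)z + 50286/49979)(-(49979/289)z - 49979/289) + (0)
Last nonzero remainder: -(49979/289)z - 49979/289. Dividing through by -49979/289 gives the monic gcd z + 1.

z + 1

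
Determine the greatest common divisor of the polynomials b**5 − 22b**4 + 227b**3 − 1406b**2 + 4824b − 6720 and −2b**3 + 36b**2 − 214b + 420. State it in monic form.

b**2 − 12b + 35

Repeated division with remainder:
  b**5 − 22b**4 + 227b**3 − 1406b**2 + 4824b − 6720 = (−(1/2)b**2 + 2b − 24)(−2b**3 + 36b**2 − 214b + 420) + (96b**2 − 1152b + 3360)
  −2b**3 + 36b**2 − 214b + 420 = (−(1/48)b + 1/8)(96b**2 − 1152b + 3360) + (0)
Last nonzero remainder: 96b**2 − 1152b + 3360. Dividing through by 96 gives the monic gcd b**2 − 12b + 35.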